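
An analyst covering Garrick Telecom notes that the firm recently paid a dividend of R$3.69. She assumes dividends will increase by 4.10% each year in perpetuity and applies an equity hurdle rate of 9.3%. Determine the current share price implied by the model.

Gordon growth model: P₀ = D₁/(r − g). D₁ = 3.69 × (1 + 0.041) = 3.8413.
P₀ = 3.8413 / (0.093 − 0.041) = 3.8413 / 0.052 = 73.8710

R$73.87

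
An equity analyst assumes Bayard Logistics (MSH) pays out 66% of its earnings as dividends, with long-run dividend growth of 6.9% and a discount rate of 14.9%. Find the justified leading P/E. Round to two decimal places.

8.25

Justified leading P/E = b/(r−g) = 0.66/(0.149−0.069) = 8.2500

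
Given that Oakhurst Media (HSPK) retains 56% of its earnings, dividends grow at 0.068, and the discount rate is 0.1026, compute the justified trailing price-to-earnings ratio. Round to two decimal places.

Payout ratio b = 1 − 0.56 = 0.44.
Justified trailing P/E = b(1+g)/(r−g) = 0.44×(1+0.068)/(0.1026−0.068) = 13.5815

13.58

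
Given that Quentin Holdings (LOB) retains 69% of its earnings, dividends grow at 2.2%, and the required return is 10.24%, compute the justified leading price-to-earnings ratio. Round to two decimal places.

3.86

Payout ratio b = 1 − 0.69 = 0.31.
Justified leading P/E = b/(r−g) = 0.31/(0.1024−0.022) = 3.8557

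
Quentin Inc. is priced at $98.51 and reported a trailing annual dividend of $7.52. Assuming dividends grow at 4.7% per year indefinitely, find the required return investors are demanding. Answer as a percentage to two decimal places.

Rearranging the constant-growth DDM: r = D₁/P₀ + g.
D₁ = 7.52 × (1 + 0.047) = 7.8734.
r = 7.8734 / 98.51 + 0.047 = 0.07993 + 0.047 = 0.12693

12.69%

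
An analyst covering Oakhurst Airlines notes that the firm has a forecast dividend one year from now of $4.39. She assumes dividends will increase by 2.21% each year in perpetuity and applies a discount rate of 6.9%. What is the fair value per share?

$93.60

Gordon growth model: P₀ = D₁/(r − g), with D₁ = 4.39 given directly.
P₀ = 4.3900 / (0.069 − 0.0221) = 4.3900 / 0.0469 = 93.6034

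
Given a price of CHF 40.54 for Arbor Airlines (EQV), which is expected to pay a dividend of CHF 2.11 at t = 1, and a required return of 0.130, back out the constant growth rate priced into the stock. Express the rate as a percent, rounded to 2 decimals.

From P₀ = D₁/(r − g), the implied growth is g = r − D₁/P₀.
g = 0.13 − 2.11/40.54 = 0.13 − 0.05205 = 0.07795

7.80%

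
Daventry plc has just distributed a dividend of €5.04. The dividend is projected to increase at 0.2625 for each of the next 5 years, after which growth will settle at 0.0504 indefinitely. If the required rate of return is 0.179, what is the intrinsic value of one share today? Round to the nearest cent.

€89.05

Two-stage DDM. Project D₁…D_5 at 0.2625, terminal growth 0.0504, discount at r = 0.179.
D_1 = 6.3630
D_2 = 8.0333
D_3 = 10.1420
D_4 = 12.8043
D_5 = 16.1654
Terminal value at t=5: TV = D_6/(r−g) = 16.9802/(0.179−0.0504) = 132.0387
P₀ = 6.3630/(1+0.179)^1 + 8.0333/(1+0.179)^2 + 10.1420/(1+0.179)^3 + 12.8043/(1+0.179)^4 + 16.1654/(1+0.179)^5 + 132.0387/(1+0.179)^5 = 89.0479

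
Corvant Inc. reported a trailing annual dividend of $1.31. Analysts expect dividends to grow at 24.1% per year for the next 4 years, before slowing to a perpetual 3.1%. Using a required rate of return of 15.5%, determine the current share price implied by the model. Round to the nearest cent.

Two-stage DDM. Project D₁…D_4 at 0.241, terminal growth 0.031, discount at r = 0.155.
D_1 = 1.6257
D_2 = 2.0175
D_3 = 2.5037
D_4 = 3.1071
Terminal value at t=4: TV = D_5/(r−g) = 3.2034/(0.155−0.031) = 25.8342
P₀ = 1.6257/(1+0.155)^1 + 2.0175/(1+0.155)^2 + 2.5037/(1+0.155)^3 + 3.1071/(1+0.155)^4 + 25.8342/(1+0.155)^4 = 20.8075

$20.81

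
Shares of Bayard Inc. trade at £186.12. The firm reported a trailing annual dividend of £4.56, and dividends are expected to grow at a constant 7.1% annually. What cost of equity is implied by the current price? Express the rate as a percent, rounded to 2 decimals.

Rearranging the constant-growth DDM: r = D₁/P₀ + g.
D₁ = 4.56 × (1 + 0.071) = 4.8838.
r = 4.8838 / 186.12 + 0.071 = 0.02624 + 0.071 = 0.09724

9.72%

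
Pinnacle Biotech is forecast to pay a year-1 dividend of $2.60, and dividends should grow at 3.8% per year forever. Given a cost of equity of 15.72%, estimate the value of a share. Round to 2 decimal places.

$21.81

Gordon growth model: P₀ = D₁/(r − g), with D₁ = 2.60 given directly.
P₀ = 2.6000 / (0.1572 − 0.038) = 2.6000 / 0.1192 = 21.8121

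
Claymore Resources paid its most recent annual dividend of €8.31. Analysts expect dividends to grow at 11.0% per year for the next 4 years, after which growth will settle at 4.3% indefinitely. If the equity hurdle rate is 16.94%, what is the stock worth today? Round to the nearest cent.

€84.89

Two-stage DDM. Project D₁…D_4 at 0.11, terminal growth 0.043, discount at r = 0.1694.
D_1 = 9.2241
D_2 = 10.2388
D_3 = 11.3650
D_4 = 12.6152
Terminal value at t=4: TV = D_5/(r−g) = 13.1576/(0.1694−0.043) = 104.0951
P₀ = 9.2241/(1+0.1694)^1 + 10.2388/(1+0.1694)^2 + 11.3650/(1+0.1694)^3 + 12.6152/(1+0.1694)^4 + 104.0951/(1+0.1694)^4 = 84.8924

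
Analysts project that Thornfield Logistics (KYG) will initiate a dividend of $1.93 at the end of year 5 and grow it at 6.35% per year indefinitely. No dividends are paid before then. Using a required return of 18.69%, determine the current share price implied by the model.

Deferred-dividend DDM. At t=4 the remaining stream is a growing perpetuity with first payment D_5 = 1.93.
V_4 = D_5/(r−g) = 1.93/(0.1869−0.0635) = 15.6402
P₀ = V_4/(1+r)^4 = 15.6402/(1+0.1869)^4 = 7.8811

$7.88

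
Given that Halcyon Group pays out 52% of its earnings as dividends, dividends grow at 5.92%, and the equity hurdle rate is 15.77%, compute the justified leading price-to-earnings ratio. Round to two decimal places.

Justified leading P/E = b/(r−g) = 0.52/(0.1577−0.0592) = 5.2792

5.28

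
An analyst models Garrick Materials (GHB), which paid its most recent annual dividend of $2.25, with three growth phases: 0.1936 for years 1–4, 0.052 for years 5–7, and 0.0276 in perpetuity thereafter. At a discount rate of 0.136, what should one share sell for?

$37.91

Three-stage DDM. Project D₁…D_7; terminal Gordon value at t=7 with g = 0.0276; discount at r = 0.136.
D_1 = 2.6856
D_2 = 3.2055
D_3 = 3.8261
D_4 = 4.5669
D_5 = 4.8043
D_6 = 5.0542
D_7 = 5.3170
TV_7 = 5.4637/(0.136−0.0276) = 50.4034
P₀ = Σ Dₜ/(1+r)ᵗ + TV_7/(1+r)^7 = 37.9140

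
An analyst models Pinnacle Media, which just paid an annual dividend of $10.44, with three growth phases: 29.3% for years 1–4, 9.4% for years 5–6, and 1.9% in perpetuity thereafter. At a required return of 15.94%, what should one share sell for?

Three-stage DDM. Project D₁…D_6; terminal Gordon value at t=6 with g = 0.019; discount at r = 0.1594.
D_1 = 13.4989
D_2 = 17.4541
D_3 = 22.5682
D_4 = 29.1806
D_5 = 31.9236
D_6 = 34.9244
TV_6 = 35.5880/(0.1594−0.019) = 253.4757
P₀ = Σ Dₜ/(1+r)ᵗ + TV_6/(1+r)^6 = 189.2364

$189.24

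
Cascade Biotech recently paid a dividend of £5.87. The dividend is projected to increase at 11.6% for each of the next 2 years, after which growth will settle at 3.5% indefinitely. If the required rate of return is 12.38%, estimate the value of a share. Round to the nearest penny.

£79.09

Two-stage DDM. Project D₁…D_2 at 0.116, terminal growth 0.035, discount at r = 0.1238.
D_1 = 6.5509
D_2 = 7.3108
Terminal value at t=2: TV = D_3/(r−g) = 7.5667/(0.1238−0.035) = 85.2106
P₀ = 6.5509/(1+0.1238)^1 + 7.3108/(1+0.1238)^2 + 85.2106/(1+0.1238)^2 = 79.0889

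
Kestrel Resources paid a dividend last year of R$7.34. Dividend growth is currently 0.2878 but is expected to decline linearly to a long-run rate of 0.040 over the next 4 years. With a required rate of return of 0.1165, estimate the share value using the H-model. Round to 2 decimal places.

H-model: P₀ = D₀[(1+g_L) + H(g_S−g_L)]/(r−g_L), with H = 4/2 = 2.
P₀ = 7.34 × [(1+0.04) + 2×(0.2878−0.04)] / (0.1165−0.04)
   = 7.34 × 1.5356 / 0.0765 = 147.3373

R$147.34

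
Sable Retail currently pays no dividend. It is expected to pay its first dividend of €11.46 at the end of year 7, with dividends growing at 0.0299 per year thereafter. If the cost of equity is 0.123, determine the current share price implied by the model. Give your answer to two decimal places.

Deferred-dividend DDM. At t=6 the remaining stream is a growing perpetuity with first payment D_7 = 11.46.
V_6 = D_7/(r−g) = 11.46/(0.123−0.0299) = 123.0934
P₀ = V_6/(1+r)^6 = 123.0934/(1+0.123)^6 = 61.3700

€61.37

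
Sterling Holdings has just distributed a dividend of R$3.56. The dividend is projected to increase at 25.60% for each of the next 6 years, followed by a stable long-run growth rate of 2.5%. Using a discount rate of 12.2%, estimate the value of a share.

Two-stage DDM. Project D₁…D_6 at 0.256, terminal growth 0.025, discount at r = 0.122.
D_1 = 4.4714
D_2 = 5.6160
D_3 = 7.0537
D_4 = 8.8595
D_5 = 11.1275
D_6 = 13.9762
Terminal value at t=6: TV = D_7/(r−g) = 14.3256/(0.122−0.025) = 147.6862
P₀ = 4.4714/(1+0.122)^1 + 5.6160/(1+0.122)^2 + 7.0537/(1+0.122)^3 + 8.8595/(1+0.122)^4 + 11.1275/(1+0.122)^5 + 13.9762/(1+0.122)^6 + 147.6862/(1+0.122)^6 = 106.3196

R$106.32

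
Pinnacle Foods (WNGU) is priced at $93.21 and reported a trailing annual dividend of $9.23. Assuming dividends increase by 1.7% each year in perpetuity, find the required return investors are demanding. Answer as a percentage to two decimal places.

Rearranging the constant-growth DDM: r = D₁/P₀ + g.
D₁ = 9.23 × (1 + 0.017) = 9.3869.
r = 9.3869 / 93.21 + 0.017 = 0.10071 + 0.017 = 0.11771

11.77%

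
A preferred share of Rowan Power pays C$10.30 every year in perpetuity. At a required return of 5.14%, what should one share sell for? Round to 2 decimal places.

C$200.39

Zero-growth DDM (perpetuity): P₀ = D/r = 10.30 / 0.0514 = 200.3891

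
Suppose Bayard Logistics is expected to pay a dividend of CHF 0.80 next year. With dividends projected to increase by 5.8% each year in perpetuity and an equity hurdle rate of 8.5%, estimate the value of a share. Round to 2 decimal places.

Gordon growth model: P₀ = D₁/(r − g), with D₁ = 0.80 given directly.
P₀ = 0.8000 / (0.085 − 0.058) = 0.8000 / 0.027 = 29.6296

CHF 29.63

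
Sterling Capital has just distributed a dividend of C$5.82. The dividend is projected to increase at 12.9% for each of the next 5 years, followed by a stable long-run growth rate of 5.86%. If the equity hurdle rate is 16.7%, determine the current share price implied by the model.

C$74.54

Two-stage DDM. Project D₁…D_5 at 0.129, terminal growth 0.0586, discount at r = 0.167.
D_1 = 6.5708
D_2 = 7.4184
D_3 = 8.3754
D_4 = 9.4558
D_5 = 10.6756
Terminal value at t=5: TV = D_6/(r−g) = 11.3012/(0.167−0.0586) = 104.2546
P₀ = 6.5708/(1+0.167)^1 + 7.4184/(1+0.167)^2 + 8.3754/(1+0.167)^3 + 9.4558/(1+0.167)^4 + 10.6756/(1+0.167)^5 + 104.2546/(1+0.167)^5 = 74.5438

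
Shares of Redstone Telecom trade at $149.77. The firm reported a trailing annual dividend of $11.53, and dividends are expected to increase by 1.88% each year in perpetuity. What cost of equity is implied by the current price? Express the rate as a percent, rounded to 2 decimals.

Rearranging the constant-growth DDM: r = D₁/P₀ + g.
D₁ = 11.53 × (1 + 0.0188) = 11.7468.
r = 11.7468 / 149.77 + 0.0188 = 0.07843 + 0.0188 = 0.09723

9.72%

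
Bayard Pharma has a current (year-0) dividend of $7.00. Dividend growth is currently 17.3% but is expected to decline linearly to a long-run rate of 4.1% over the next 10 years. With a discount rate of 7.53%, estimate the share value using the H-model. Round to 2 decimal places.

$347.14

H-model: P₀ = D₀[(1+g_L) + H(g_S−g_L)]/(r−g_L), with H = 10/2 = 5.
P₀ = 7.00 × [(1+0.041) + 5×(0.173−0.041)] / (0.0753−0.041)
   = 7.00 × 1.7010 / 0.0343 = 347.1429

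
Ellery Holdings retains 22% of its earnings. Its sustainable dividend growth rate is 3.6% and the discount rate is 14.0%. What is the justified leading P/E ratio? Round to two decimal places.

Payout ratio b = 1 − 0.22 = 0.78.
Justified leading P/E = b/(r−g) = 0.78/(0.14−0.036) = 7.5000

7.50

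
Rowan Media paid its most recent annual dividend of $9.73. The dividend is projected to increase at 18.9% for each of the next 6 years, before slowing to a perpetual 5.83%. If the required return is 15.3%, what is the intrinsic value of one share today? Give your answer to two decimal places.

$195.87

Two-stage DDM. Project D₁…D_6 at 0.189, terminal growth 0.0583, discount at r = 0.153.
D_1 = 11.5690
D_2 = 13.7555
D_3 = 16.3553
D_4 = 19.4464
D_5 = 23.1218
D_6 = 27.4919
Terminal value at t=6: TV = D_7/(r−g) = 29.0946/(0.153−0.0583) = 307.2294
P₀ = 11.5690/(1+0.153)^1 + 13.7555/(1+0.153)^2 + 16.3553/(1+0.153)^3 + 19.4464/(1+0.153)^4 + 23.1218/(1+0.153)^5 + 27.4919/(1+0.153)^6 + 307.2294/(1+0.153)^6 = 195.8660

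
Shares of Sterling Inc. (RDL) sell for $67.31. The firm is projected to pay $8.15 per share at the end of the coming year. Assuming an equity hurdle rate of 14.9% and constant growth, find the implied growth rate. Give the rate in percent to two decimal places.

From P₀ = D₁/(r − g), the implied growth is g = r − D₁/P₀.
g = 0.149 − 8.15/67.31 = 0.149 − 0.12108 = 0.02792

2.79%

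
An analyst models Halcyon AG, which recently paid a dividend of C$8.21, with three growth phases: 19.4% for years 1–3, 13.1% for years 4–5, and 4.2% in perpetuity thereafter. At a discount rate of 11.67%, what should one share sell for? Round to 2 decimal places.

Three-stage DDM. Project D₁…D_5; terminal Gordon value at t=5 with g = 0.042; discount at r = 0.1167.
D_1 = 9.8027
D_2 = 11.7045
D_3 = 13.9751
D_4 = 15.8059
D_5 = 17.8765
TV_5 = 18.6273/(0.1167−0.042) = 249.3610
P₀ = Σ Dₜ/(1+r)ᵗ + TV_5/(1+r)^5 = 192.2557

C$192.26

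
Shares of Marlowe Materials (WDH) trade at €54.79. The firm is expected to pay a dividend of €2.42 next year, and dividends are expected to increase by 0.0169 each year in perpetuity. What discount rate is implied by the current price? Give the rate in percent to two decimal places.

Rearranging the constant-growth DDM: r = D₁/P₀ + g.
r = 2.4200 / 54.79 + 0.0169 = 0.04417 + 0.0169 = 0.06107

6.11%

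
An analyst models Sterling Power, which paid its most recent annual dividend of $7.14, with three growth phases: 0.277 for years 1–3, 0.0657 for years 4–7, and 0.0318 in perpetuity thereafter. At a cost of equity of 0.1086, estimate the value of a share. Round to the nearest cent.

$193.41

Three-stage DDM. Project D₁…D_7; terminal Gordon value at t=7 with g = 0.0318; discount at r = 0.1086.
D_1 = 9.1178
D_2 = 11.6434
D_3 = 14.8686
D_4 = 15.8455
D_5 = 16.8865
D_6 = 17.9960
D_7 = 19.1783
TV_7 = 19.7882/(0.1086−0.0318) = 257.6589
P₀ = Σ Dₜ/(1+r)ᵗ + TV_7/(1+r)^7 = 193.4058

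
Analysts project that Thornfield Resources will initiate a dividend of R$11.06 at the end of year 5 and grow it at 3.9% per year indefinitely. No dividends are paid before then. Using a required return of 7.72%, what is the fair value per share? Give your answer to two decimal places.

Deferred-dividend DDM. At t=4 the remaining stream is a growing perpetuity with first payment D_5 = 11.06.
V_4 = D_5/(r−g) = 11.06/(0.0772−0.039) = 289.5288
P₀ = V_4/(1+r)^4 = 289.5288/(1+0.0772)^4 = 215.0336

R$215.03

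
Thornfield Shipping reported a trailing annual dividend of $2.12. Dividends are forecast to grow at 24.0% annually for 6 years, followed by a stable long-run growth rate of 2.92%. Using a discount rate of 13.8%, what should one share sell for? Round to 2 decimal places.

$50.93

Two-stage DDM. Project D₁…D_6 at 0.24, terminal growth 0.0292, discount at r = 0.138.
D_1 = 2.6288
D_2 = 3.2597
D_3 = 4.0420
D_4 = 5.0121
D_5 = 6.2150
D_6 = 7.7067
Terminal value at t=6: TV = D_7/(r−g) = 7.9317/(0.138−0.0292) = 72.9016
P₀ = 2.6288/(1+0.138)^1 + 3.2597/(1+0.138)^2 + 4.0420/(1+0.138)^3 + 5.0121/(1+0.138)^4 + 6.2150/(1+0.138)^5 + 7.7067/(1+0.138)^6 + 72.9016/(1+0.138)^6 = 50.9276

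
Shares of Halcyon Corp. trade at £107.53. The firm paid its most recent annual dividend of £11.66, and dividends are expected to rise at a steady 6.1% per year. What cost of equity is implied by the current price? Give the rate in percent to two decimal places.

Rearranging the constant-growth DDM: r = D₁/P₀ + g.
D₁ = 11.66 × (1 + 0.061) = 12.3713.
r = 12.3713 / 107.53 + 0.061 = 0.11505 + 0.061 = 0.17605

17.60%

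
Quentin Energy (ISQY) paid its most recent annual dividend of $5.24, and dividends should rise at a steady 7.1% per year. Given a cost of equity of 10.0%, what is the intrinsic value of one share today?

Gordon growth model: P₀ = D₁/(r − g). D₁ = 5.24 × (1 + 0.071) = 5.6120.
P₀ = 5.6120 / (0.1 − 0.071) = 5.6120 / 0.029 = 193.5186

$193.52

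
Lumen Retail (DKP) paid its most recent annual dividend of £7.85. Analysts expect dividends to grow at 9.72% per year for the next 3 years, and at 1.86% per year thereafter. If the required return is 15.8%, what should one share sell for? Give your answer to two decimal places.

£69.95

Two-stage DDM. Project D₁…D_3 at 0.0972, terminal growth 0.0186, discount at r = 0.158.
D_1 = 8.6130
D_2 = 9.4502
D_3 = 10.3688
Terminal value at t=3: TV = D_4/(r−g) = 10.5616/(0.158−0.0186) = 75.7649
P₀ = 8.6130/(1+0.158)^1 + 9.4502/(1+0.158)^2 + 10.3688/(1+0.158)^3 + 75.7649/(1+0.158)^3 = 69.9538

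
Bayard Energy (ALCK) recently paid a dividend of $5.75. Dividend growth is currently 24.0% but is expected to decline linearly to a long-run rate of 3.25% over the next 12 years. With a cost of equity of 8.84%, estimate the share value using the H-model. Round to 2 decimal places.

$234.27

H-model: P₀ = D₀[(1+g_L) + H(g_S−g_L)]/(r−g_L), with H = 12/2 = 6.
P₀ = 5.75 × [(1+0.0325) + 6×(0.24−0.0325)] / (0.0884−0.0325)
   = 5.75 × 2.2775 / 0.0559 = 234.2688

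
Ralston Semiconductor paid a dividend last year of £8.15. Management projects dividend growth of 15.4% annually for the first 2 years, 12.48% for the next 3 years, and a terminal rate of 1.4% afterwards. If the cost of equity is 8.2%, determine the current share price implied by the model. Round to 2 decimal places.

£203.34

Three-stage DDM. Project D₁…D_5; terminal Gordon value at t=5 with g = 0.014; discount at r = 0.082.
D_1 = 9.4051
D_2 = 10.8535
D_3 = 12.2080
D_4 = 13.7316
D_5 = 15.4453
TV_5 = 15.6615/(0.082−0.014) = 230.3160
P₀ = Σ Dₜ/(1+r)ᵗ + TV_5/(1+r)^5 = 203.3401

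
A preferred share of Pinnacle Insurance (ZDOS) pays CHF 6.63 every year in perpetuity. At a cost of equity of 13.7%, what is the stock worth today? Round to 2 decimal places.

Zero-growth DDM (perpetuity): P₀ = D/r = 6.63 / 0.137 = 48.3942

CHF 48.39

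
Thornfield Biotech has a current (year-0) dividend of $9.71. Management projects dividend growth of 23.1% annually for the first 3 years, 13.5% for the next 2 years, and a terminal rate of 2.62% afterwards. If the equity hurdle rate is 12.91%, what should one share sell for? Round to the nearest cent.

$186.88

Three-stage DDM. Project D₁…D_5; terminal Gordon value at t=5 with g = 0.0262; discount at r = 0.1291.
D_1 = 11.9530
D_2 = 14.7142
D_3 = 18.1131
D_4 = 20.5584
D_5 = 23.3338
TV_5 = 23.9451/(0.1291−0.0262) = 232.7029
P₀ = Σ Dₜ/(1+r)ᵗ + TV_5/(1+r)^5 = 186.8817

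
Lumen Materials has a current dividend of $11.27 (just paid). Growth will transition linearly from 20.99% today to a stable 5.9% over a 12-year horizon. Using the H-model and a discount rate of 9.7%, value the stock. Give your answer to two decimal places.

$582.60

H-model: P₀ = D₀[(1+g_L) + H(g_S−g_L)]/(r−g_L), with H = 12/2 = 6.
P₀ = 11.27 × [(1+0.059) + 6×(0.2099−0.059)] / (0.097−0.059)
   = 11.27 × 1.9644 / 0.038 = 582.5997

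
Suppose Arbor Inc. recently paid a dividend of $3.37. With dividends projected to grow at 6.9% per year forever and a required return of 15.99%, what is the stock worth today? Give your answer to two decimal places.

Gordon growth model: P₀ = D₁/(r − g). D₁ = 3.37 × (1 + 0.069) = 3.6025.
P₀ = 3.6025 / (0.1599 − 0.069) = 3.6025 / 0.0909 = 39.6318

$39.63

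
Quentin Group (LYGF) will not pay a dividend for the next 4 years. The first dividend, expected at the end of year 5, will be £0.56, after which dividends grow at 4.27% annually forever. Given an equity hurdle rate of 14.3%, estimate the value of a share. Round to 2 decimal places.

£3.27

Deferred-dividend DDM. At t=4 the remaining stream is a growing perpetuity with first payment D_5 = 0.56.
V_4 = D_5/(r−g) = 0.56/(0.143−0.0427) = 5.5833
P₀ = V_4/(1+r)^4 = 5.5833/(1+0.143)^4 = 3.2712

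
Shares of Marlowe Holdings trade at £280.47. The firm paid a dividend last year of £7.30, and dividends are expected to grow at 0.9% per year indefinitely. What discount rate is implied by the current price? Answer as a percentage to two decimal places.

3.53%

Rearranging the constant-growth DDM: r = D₁/P₀ + g.
D₁ = 7.30 × (1 + 0.009) = 7.3657.
r = 7.3657 / 280.47 + 0.009 = 0.02626 + 0.009 = 0.03526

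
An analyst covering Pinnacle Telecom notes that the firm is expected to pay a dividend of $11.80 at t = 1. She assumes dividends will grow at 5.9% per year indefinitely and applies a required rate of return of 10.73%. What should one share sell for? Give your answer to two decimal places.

Gordon growth model: P₀ = D₁/(r − g), with D₁ = 11.80 given directly.
P₀ = 11.8000 / (0.1073 − 0.059) = 11.8000 / 0.0483 = 244.3064

$244.31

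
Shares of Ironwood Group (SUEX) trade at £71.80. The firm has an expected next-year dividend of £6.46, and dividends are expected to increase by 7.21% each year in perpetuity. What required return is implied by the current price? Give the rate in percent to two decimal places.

Rearranging the constant-growth DDM: r = D₁/P₀ + g.
r = 6.4600 / 71.80 + 0.0721 = 0.08997 + 0.0721 = 0.16207

16.21%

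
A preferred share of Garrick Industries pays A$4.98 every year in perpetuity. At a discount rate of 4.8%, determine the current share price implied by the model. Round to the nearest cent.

A$103.75

Zero-growth DDM (perpetuity): P₀ = D/r = 4.98 / 0.048 = 103.7500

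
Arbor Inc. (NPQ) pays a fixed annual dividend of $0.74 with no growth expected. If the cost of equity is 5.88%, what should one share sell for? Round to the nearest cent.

Zero-growth DDM (perpetuity): P₀ = D/r = 0.74 / 0.0588 = 12.5850

$12.59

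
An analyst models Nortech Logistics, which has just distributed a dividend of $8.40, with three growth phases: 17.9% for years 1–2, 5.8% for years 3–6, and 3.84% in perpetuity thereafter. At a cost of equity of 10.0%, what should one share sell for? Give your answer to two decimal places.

$192.92

Three-stage DDM. Project D₁…D_6; terminal Gordon value at t=6 with g = 0.0384; discount at r = 0.1.
D_1 = 9.9036
D_2 = 11.6763
D_3 = 12.3536
D_4 = 13.0701
D_5 = 13.8281
D_6 = 14.6302
TV_6 = 15.1920/(0.1−0.0384) = 246.6230
P₀ = Σ Dₜ/(1+r)ᵗ + TV_6/(1+r)^6 = 192.9184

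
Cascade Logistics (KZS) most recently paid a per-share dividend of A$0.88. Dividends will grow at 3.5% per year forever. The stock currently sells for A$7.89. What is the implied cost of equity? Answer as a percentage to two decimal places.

15.04%

Rearranging the constant-growth DDM: r = D₁/P₀ + g.
D₁ = 0.88 × (1 + 0.035) = 0.9108.
r = 0.9108 / 7.89 + 0.035 = 0.11544 + 0.035 = 0.15044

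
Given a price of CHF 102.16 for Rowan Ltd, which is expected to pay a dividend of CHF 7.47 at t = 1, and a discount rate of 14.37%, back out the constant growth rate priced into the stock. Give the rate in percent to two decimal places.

7.06%

From P₀ = D₁/(r − g), the implied growth is g = r − D₁/P₀.
g = 0.1437 − 7.47/102.16 = 0.1437 − 0.07312 = 0.07058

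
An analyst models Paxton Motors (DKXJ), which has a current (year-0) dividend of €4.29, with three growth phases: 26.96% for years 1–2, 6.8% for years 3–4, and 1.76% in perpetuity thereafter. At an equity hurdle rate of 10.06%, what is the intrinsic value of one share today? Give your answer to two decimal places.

€87.48

Three-stage DDM. Project D₁…D_4; terminal Gordon value at t=4 with g = 0.0176; discount at r = 0.1006.
D_1 = 5.4466
D_2 = 6.9150
D_3 = 7.3852
D_4 = 7.8874
TV_4 = 8.0262/(0.1006−0.0176) = 96.7014
P₀ = Σ Dₜ/(1+r)ᵗ + TV_4/(1+r)^4 = 87.4768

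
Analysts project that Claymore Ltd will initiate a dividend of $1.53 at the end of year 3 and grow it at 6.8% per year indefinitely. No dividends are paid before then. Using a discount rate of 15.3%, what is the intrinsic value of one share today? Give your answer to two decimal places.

$13.54

Deferred-dividend DDM. At t=2 the remaining stream is a growing perpetuity with first payment D_3 = 1.53.
V_2 = D_3/(r−g) = 1.53/(0.153−0.068) = 18.0000
P₀ = V_2/(1+r)^2 = 18.0000/(1+0.153)^2 = 13.5399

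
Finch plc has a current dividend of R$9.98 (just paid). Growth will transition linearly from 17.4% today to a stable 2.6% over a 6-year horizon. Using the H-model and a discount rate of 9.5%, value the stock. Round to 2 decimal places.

R$212.62

H-model: P₀ = D₀[(1+g_L) + H(g_S−g_L)]/(r−g_L), with H = 6/2 = 3.
P₀ = 9.98 × [(1+0.026) + 3×(0.174−0.026)] / (0.095−0.026)
   = 9.98 × 1.4700 / 0.069 = 212.6174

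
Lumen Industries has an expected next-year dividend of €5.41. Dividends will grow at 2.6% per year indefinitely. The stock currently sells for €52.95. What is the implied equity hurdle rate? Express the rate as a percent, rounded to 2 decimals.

Rearranging the constant-growth DDM: r = D₁/P₀ + g.
r = 5.4100 / 52.95 + 0.026 = 0.10217 + 0.026 = 0.12817

12.82%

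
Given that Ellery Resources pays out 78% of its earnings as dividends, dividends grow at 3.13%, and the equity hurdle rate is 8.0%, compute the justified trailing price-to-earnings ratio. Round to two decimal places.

Justified trailing P/E = b(1+g)/(r−g) = 0.78×(1+0.0313)/(0.08−0.0313) = 16.5177

16.52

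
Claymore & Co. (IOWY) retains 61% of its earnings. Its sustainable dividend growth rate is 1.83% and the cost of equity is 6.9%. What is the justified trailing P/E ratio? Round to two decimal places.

Payout ratio b = 1 − 0.61 = 0.39.
Justified trailing P/E = b(1+g)/(r−g) = 0.39×(1+0.0183)/(0.069−0.0183) = 7.8331

7.83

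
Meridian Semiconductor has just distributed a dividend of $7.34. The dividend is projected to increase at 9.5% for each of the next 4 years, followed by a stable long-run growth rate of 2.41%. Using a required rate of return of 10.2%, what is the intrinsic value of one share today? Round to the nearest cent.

Two-stage DDM. Project D₁…D_4 at 0.095, terminal growth 0.0241, discount at r = 0.102.
D_1 = 8.0373
D_2 = 8.8008
D_3 = 9.6369
D_4 = 10.5524
Terminal value at t=4: TV = D_5/(r−g) = 10.8067/(0.102−0.0241) = 138.7259
P₀ = 8.0373/(1+0.102)^1 + 8.8008/(1+0.102)^2 + 9.6369/(1+0.102)^3 + 10.5524/(1+0.102)^4 + 138.7259/(1+0.102)^4 = 122.9624

$122.96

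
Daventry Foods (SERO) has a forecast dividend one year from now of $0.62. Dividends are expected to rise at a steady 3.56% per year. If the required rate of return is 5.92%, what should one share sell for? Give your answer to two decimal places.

$26.27

Gordon growth model: P₀ = D₁/(r − g), with D₁ = 0.62 given directly.
P₀ = 0.6200 / (0.0592 − 0.0356) = 0.6200 / 0.0236 = 26.2712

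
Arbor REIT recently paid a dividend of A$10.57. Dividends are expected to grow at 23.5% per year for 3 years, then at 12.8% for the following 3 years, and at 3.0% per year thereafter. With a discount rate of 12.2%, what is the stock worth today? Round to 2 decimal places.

Three-stage DDM. Project D₁…D_6; terminal Gordon value at t=6 with g = 0.03; discount at r = 0.122.
D_1 = 13.0539
D_2 = 16.1216
D_3 = 19.9102
D_4 = 22.4587
D_5 = 25.3334
D_6 = 28.5761
TV_6 = 29.4334/(0.122−0.03) = 319.9282
P₀ = Σ Dₜ/(1+r)ᵗ + TV_6/(1+r)^6 = 241.6387

A$241.64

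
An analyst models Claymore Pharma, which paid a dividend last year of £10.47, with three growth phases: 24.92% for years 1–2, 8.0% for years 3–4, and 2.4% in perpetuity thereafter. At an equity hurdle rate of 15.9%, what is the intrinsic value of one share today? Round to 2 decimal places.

£125.45

Three-stage DDM. Project D₁…D_4; terminal Gordon value at t=4 with g = 0.024; discount at r = 0.159.
D_1 = 13.0791
D_2 = 16.3384
D_3 = 17.6455
D_4 = 19.0572
TV_4 = 19.5145/(0.159−0.024) = 144.5521
P₀ = Σ Dₜ/(1+r)ᵗ + TV_4/(1+r)^4 = 125.4541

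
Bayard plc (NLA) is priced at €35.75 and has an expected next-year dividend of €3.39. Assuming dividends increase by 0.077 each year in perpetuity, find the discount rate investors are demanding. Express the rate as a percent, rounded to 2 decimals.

Rearranging the constant-growth DDM: r = D₁/P₀ + g.
r = 3.3900 / 35.75 + 0.077 = 0.09483 + 0.077 = 0.17183

17.18%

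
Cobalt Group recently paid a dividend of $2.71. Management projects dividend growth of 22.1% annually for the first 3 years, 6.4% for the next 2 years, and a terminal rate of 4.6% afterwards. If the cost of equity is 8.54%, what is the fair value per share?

$116.25

Three-stage DDM. Project D₁…D_5; terminal Gordon value at t=5 with g = 0.046; discount at r = 0.0854.
D_1 = 3.3089
D_2 = 4.0402
D_3 = 4.9331
D_4 = 5.2488
D_5 = 5.5847
TV_5 = 5.8416/(0.0854−0.046) = 148.2638
P₀ = Σ Dₜ/(1+r)ᵗ + TV_5/(1+r)^5 = 116.2455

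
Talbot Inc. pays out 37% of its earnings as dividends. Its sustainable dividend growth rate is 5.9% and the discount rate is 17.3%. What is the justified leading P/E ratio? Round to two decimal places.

Justified leading P/E = b/(r−g) = 0.37/(0.173−0.059) = 3.2456

3.25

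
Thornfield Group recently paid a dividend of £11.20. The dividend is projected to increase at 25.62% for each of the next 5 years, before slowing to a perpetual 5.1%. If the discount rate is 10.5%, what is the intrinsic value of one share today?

£497.55

Two-stage DDM. Project D₁…D_5 at 0.2562, terminal growth 0.051, discount at r = 0.105.
D_1 = 14.0694
D_2 = 17.6740
D_3 = 22.2021
D_4 = 27.8903
D_5 = 35.0358
Terminal value at t=5: TV = D_6/(r−g) = 36.8226/(0.105−0.051) = 681.9004
P₀ = 14.0694/(1+0.105)^1 + 17.6740/(1+0.105)^2 + 22.2021/(1+0.105)^3 + 27.8903/(1+0.105)^4 + 35.0358/(1+0.105)^5 + 681.9004/(1+0.105)^5 = 497.5498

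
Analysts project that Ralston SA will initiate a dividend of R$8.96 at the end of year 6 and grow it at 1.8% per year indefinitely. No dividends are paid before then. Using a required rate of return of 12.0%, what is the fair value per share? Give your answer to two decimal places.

Deferred-dividend DDM. At t=5 the remaining stream is a growing perpetuity with first payment D_6 = 8.96.
V_5 = D_6/(r−g) = 8.96/(0.12−0.018) = 87.8431
P₀ = V_5/(1+r)^5 = 87.8431/(1+0.12)^5 = 49.8446

R$49.84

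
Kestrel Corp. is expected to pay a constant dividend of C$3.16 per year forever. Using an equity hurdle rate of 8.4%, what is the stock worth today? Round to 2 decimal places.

C$37.62

Zero-growth DDM (perpetuity): P₀ = D/r = 3.16 / 0.084 = 37.6190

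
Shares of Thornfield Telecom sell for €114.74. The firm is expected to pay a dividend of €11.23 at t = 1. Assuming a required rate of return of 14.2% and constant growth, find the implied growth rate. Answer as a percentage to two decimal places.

From P₀ = D₁/(r − g), the implied growth is g = r − D₁/P₀.
g = 0.142 − 11.23/114.74 = 0.142 − 0.09787 = 0.04413

4.41%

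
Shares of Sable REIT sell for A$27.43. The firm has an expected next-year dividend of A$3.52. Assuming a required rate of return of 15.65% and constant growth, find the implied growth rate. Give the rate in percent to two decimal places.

From P₀ = D₁/(r − g), the implied growth is g = r − D₁/P₀.
g = 0.1565 − 3.52/27.43 = 0.1565 − 0.12833 = 0.02817

2.82%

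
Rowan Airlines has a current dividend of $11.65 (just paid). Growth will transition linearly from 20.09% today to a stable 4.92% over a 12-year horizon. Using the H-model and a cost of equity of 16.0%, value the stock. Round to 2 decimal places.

H-model: P₀ = D₀[(1+g_L) + H(g_S−g_L)]/(r−g_L), with H = 12/2 = 6.
P₀ = 11.65 × [(1+0.0492) + 6×(0.2009−0.0492)] / (0.16−0.0492)
   = 11.65 × 1.9594 / 0.1108 = 206.0199

$206.02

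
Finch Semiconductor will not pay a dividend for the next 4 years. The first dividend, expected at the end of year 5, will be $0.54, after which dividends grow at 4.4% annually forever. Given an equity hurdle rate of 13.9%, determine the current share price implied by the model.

$3.38

Deferred-dividend DDM. At t=4 the remaining stream is a growing perpetuity with first payment D_5 = 0.54.
V_4 = D_5/(r−g) = 0.54/(0.139−0.044) = 5.6842
P₀ = V_4/(1+r)^4 = 5.6842/(1+0.139)^4 = 3.3773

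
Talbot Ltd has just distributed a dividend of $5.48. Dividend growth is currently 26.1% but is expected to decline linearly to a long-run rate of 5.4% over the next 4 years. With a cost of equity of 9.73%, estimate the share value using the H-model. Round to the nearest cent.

$185.79

H-model: P₀ = D₀[(1+g_L) + H(g_S−g_L)]/(r−g_L), with H = 4/2 = 2.
P₀ = 5.48 × [(1+0.054) + 2×(0.261−0.054)] / (0.0973−0.054)
   = 5.48 × 1.4680 / 0.0433 = 185.7885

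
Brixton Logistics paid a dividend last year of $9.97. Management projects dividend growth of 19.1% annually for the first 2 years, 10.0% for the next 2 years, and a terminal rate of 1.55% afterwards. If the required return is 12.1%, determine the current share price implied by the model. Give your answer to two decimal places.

$148.03

Three-stage DDM. Project D₁…D_4; terminal Gordon value at t=4 with g = 0.0155; discount at r = 0.121.
D_1 = 11.8743
D_2 = 14.1423
D_3 = 15.5565
D_4 = 17.1121
TV_4 = 17.3774/(0.121−0.0155) = 164.7144
P₀ = Σ Dₜ/(1+r)ᵗ + TV_4/(1+r)^4 = 148.0320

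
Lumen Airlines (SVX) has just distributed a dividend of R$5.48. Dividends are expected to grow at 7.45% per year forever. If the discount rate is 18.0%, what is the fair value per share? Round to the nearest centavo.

R$55.81

Gordon growth model: P₀ = D₁/(r − g). D₁ = 5.48 × (1 + 0.0745) = 5.8883.
P₀ = 5.8883 / (0.18 − 0.0745) = 5.8883 / 0.1055 = 55.8129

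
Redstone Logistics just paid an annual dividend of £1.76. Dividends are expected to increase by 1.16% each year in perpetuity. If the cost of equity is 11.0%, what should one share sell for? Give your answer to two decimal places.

£18.09

Gordon growth model: P₀ = D₁/(r − g). D₁ = 1.76 × (1 + 0.0116) = 1.7804.
P₀ = 1.7804 / (0.11 − 0.0116) = 1.7804 / 0.0984 = 18.0937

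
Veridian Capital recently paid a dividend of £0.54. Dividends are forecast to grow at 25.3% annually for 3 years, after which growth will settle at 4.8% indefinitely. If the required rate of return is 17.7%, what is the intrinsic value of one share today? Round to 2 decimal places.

£7.13

Two-stage DDM. Project D₁…D_3 at 0.253, terminal growth 0.048, discount at r = 0.177.
D_1 = 0.6766
D_2 = 0.8478
D_3 = 1.0623
Terminal value at t=3: TV = D_4/(r−g) = 1.1133/(0.177−0.048) = 8.6302
P₀ = 0.6766/(1+0.177)^1 + 0.8478/(1+0.177)^2 + 1.0623/(1+0.177)^3 + 8.6302/(1+0.177)^3 = 7.1312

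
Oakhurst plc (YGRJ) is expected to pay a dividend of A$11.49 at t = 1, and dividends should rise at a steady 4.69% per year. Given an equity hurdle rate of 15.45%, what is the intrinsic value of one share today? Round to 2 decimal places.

Gordon growth model: P₀ = D₁/(r − g), with D₁ = 11.49 given directly.
P₀ = 11.4900 / (0.1545 − 0.0469) = 11.4900 / 0.1076 = 106.7844

A$106.78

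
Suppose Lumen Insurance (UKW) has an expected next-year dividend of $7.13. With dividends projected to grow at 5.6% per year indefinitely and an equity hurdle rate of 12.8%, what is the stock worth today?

Gordon growth model: P₀ = D₁/(r − g), with D₁ = 7.13 given directly.
P₀ = 7.1300 / (0.128 − 0.056) = 7.1300 / 0.072 = 99.0278

$99.03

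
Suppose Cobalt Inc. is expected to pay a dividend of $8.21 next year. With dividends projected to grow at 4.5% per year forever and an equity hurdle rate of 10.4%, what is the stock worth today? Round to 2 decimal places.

Gordon growth model: P₀ = D₁/(r − g), with D₁ = 8.21 given directly.
P₀ = 8.2100 / (0.104 − 0.045) = 8.2100 / 0.059 = 139.1525

$139.15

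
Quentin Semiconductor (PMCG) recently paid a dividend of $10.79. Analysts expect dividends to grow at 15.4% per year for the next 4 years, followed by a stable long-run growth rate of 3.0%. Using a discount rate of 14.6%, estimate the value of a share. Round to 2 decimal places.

Two-stage DDM. Project D₁…D_4 at 0.154, terminal growth 0.03, discount at r = 0.146.
D_1 = 12.4517
D_2 = 14.3692
D_3 = 16.5821
D_4 = 19.1357
Terminal value at t=4: TV = D_5/(r−g) = 19.7098/(0.146−0.03) = 169.9119
P₀ = 12.4517/(1+0.146)^1 + 14.3692/(1+0.146)^2 + 16.5821/(1+0.146)^3 + 19.1357/(1+0.146)^4 + 169.9119/(1+0.146)^4 = 142.4297

$142.43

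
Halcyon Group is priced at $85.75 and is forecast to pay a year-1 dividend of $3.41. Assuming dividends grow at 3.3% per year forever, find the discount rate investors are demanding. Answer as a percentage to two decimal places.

7.28%

Rearranging the constant-growth DDM: r = D₁/P₀ + g.
r = 3.4100 / 85.75 + 0.033 = 0.03977 + 0.033 = 0.07277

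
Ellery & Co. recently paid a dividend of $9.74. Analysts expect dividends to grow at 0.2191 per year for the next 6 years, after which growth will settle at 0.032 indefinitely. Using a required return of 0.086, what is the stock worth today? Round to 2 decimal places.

Two-stage DDM. Project D₁…D_6 at 0.2191, terminal growth 0.032, discount at r = 0.086.
D_1 = 11.8740
D_2 = 14.4756
D_3 = 17.6472
D_4 = 21.5138
D_5 = 26.2274
D_6 = 31.9739
Terminal value at t=6: TV = D_7/(r−g) = 32.9970/(0.086−0.032) = 611.0558
P₀ = 11.8740/(1+0.086)^1 + 14.4756/(1+0.086)^2 + 17.6472/(1+0.086)^3 + 21.5138/(1+0.086)^4 + 26.2274/(1+0.086)^5 + 31.9739/(1+0.086)^6 + 611.0558/(1+0.086)^6 = 461.7838

$461.78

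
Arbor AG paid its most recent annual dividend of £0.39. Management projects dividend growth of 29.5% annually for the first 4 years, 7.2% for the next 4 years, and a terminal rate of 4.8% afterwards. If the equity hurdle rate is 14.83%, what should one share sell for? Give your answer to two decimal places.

£9.26

Three-stage DDM. Project D₁…D_8; terminal Gordon value at t=8 with g = 0.048; discount at r = 0.1483.
D_1 = 0.5050
D_2 = 0.6540
D_3 = 0.8470
D_4 = 1.0968
D_5 = 1.1758
D_6 = 1.2605
D_7 = 1.3512
D_8 = 1.4485
TV_8 = 1.5180/(0.1483−0.048) = 15.1350
P₀ = Σ Dₜ/(1+r)ᵗ + TV_8/(1+r)^8 = 9.2638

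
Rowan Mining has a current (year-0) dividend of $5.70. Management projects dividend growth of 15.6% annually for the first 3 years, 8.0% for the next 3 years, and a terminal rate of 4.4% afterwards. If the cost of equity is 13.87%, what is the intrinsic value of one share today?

Three-stage DDM. Project D₁…D_6; terminal Gordon value at t=6 with g = 0.044; discount at r = 0.1387.
D_1 = 6.5892
D_2 = 7.6171
D_3 = 8.8054
D_4 = 9.5098
D_5 = 10.2706
D_6 = 11.0922
TV_6 = 11.5803/(0.1387−0.044) = 122.2841
P₀ = Σ Dₜ/(1+r)ᵗ + TV_6/(1+r)^6 = 89.8279

$89.83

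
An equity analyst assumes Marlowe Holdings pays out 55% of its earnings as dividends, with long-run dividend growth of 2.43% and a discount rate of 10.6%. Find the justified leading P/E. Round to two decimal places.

6.73

Justified leading P/E = b/(r−g) = 0.55/(0.106−0.0243) = 6.7319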